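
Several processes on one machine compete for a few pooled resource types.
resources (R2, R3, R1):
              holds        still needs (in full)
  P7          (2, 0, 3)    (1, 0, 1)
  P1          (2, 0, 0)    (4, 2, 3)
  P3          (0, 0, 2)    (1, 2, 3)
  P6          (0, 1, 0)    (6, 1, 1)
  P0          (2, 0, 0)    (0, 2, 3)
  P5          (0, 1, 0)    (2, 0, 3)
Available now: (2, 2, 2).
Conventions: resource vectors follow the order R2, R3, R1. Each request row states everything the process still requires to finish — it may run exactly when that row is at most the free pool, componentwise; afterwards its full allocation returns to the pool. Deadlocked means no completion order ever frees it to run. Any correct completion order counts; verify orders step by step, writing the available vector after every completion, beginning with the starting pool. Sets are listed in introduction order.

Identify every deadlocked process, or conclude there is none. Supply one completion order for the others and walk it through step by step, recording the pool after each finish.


The deadlocked set is empty.
Key observation: starting with P7, each completion frees enough for the next — no one is permanently blocked.
The rest can finish in the order P7, P5, P1, P6, P0, P3. Walking it through:
  pool = (2, 2, 2)
  P7: need (1, 0, 1) fits (2, 2, 2); releases (2, 0, 3), pool now (4, 2, 5)
  P5: need (2, 0, 3) fits (4, 2, 5); releases (0, 1, 0), pool now (4, 3, 5)
  P1: need (4, 2, 3) fits (4, 3, 5); releases (2, 0, 0), pool now (6, 3, 5)
  P6: need (6, 1, 1) fits (6, 3, 5); releases (0, 1, 0), pool now (6, 4, 5)
  P0: need (0, 2, 3) fits (6, 4, 5); releases (2, 0, 0), pool now (8, 4, 5)
  P3: need (1, 2, 3) fits (8, 4, 5); releases (0, 0, 2), pool now (8, 4, 7)


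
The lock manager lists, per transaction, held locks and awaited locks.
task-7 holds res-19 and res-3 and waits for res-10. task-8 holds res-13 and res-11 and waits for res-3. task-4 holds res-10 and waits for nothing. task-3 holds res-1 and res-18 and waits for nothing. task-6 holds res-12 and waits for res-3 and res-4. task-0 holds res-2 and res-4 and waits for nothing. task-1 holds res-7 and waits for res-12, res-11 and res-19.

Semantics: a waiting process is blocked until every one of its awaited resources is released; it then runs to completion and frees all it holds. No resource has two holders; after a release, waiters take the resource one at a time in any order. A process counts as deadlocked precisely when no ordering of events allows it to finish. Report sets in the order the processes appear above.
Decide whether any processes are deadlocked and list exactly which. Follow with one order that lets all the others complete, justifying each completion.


No process is deadlocked.
Key observation: the wait graph is acyclic; completion cascades from the unblocked processes through everyone else.
The rest can finish in the order task-4, task-7, task-0, task-3, task-6, task-8, task-1.
Verifying each step:
  run task-4 (it waits on nothing); releases res-10
  task-7 waits on res-10 — all released -> runs and releases res-19 and res-3
  run task-0 (it waits on nothing); releases res-2 and res-4
  run task-3 (it waits on nothing); releases res-1 and res-18
  task-6 waits on res-3 and res-4 — all released -> runs and releases res-12
  task-8 waits on res-3 — all released -> runs and releases res-13 and res-11
  task-1 waits on res-12, res-11 and res-19 — all released -> runs and releases res-7


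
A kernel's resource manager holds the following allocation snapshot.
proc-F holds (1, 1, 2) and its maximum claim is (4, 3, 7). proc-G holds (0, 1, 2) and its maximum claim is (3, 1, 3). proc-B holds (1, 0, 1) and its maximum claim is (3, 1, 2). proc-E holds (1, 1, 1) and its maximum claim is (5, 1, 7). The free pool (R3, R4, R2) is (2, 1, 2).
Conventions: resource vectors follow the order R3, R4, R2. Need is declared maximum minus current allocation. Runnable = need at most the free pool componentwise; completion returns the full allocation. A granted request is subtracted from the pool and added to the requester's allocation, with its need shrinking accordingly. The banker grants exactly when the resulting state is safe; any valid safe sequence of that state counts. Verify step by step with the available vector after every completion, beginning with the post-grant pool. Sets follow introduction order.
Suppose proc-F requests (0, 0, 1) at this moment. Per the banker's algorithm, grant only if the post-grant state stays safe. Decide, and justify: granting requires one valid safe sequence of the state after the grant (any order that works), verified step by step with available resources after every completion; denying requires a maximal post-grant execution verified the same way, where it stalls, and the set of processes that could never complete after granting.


GRANT. The post-grant state is safe; one safe sequence: proc-B, proc-G, proc-F, proc-E.
Key observation: (2, 1, 1) free after granting still covers proc-B first, and each release covers the next.
Step-by-step check of the post-grant state:
  pool = (2, 1, 1)
  proc-B needs (2, 1, 1) <= (2, 1, 1) -> finishes; pool += (1, 0, 1) = (3, 1, 2)
  proc-G needs (3, 0, 1) <= (3, 1, 2) -> finishes; pool += (0, 1, 2) = (3, 2, 4)
  proc-F needs (3, 2, 4) <= (3, 2, 4) -> finishes; pool += (1, 1, 3) = (4, 3, 7)
  proc-E needs (4, 0, 6) <= (4, 3, 7) -> finishes; pool += (1, 1, 1) = (5, 4, 8)


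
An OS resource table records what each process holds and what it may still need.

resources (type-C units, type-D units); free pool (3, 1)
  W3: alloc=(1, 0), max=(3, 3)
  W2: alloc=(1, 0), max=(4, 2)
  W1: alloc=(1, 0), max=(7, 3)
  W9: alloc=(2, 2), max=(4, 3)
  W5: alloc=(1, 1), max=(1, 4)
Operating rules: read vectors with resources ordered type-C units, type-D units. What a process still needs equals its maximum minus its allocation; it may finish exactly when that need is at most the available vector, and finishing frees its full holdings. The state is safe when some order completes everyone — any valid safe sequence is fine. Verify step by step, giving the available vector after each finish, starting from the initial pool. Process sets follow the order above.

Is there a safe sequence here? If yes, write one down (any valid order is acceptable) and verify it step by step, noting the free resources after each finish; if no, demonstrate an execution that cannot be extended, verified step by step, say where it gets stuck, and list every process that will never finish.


SAFE — a valid safe sequence is W9, W3, W2, W1, W5.
Key observation: W9 is the earliest step where a requested resource binds exactly: need (2, 1), pool (3, 1) at its turn.
Verifying each step:
  pool = (3, 1)
  run W9 (needs (2, 1), free (3, 1)); after release of (2, 2) the pool is (5, 3)
  run W3 (needs (2, 3), free (5, 3)); after release of (1, 0) the pool is (6, 3)
  run W2 (needs (3, 2), free (6, 3)); after release of (1, 0) the pool is (7, 3)
  run W1 (needs (6, 3), free (7, 3)); after release of (1, 0) the pool is (8, 3)
  run W5 (needs (0, 3), free (8, 3)); after release of (1, 1) the pool is (9, 4)


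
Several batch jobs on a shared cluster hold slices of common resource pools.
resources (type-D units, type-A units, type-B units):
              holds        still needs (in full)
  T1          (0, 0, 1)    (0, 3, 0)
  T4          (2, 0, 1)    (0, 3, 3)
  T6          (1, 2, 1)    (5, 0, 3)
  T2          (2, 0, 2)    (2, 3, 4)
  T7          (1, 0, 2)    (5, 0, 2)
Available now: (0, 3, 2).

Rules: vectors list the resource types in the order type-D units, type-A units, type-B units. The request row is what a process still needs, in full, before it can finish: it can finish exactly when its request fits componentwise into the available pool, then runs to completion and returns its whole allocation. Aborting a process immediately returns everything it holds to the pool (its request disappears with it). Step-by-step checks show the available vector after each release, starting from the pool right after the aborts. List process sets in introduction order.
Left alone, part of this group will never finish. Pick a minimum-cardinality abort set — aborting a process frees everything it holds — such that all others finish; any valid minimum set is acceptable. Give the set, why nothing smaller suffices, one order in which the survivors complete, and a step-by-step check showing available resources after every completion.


Abort T6.
Key observation: the deadlocked T7 becomes finishable only because T6 released (1, 2, 1); it completes at step 4 below.
Why nothing smaller works: aborting no one leaves the state deadlocked as given.
The survivors complete as T1, T4, T2, T7. Step-by-step check (starting from the post-abort pool):
  pool = (1, 5, 3)
  T1 needs (0, 3, 0) <= (1, 5, 3) -> finishes; pool += (0, 0, 1) = (1, 5, 4)
  T4 needs (0, 3, 3) <= (1, 5, 4) -> finishes; pool += (2, 0, 1) = (3, 5, 5)
  T2 needs (2, 3, 4) <= (3, 5, 5) -> finishes; pool += (2, 0, 2) = (5, 5, 7)
  T7 needs (5, 0, 2) <= (5, 5, 7) -> finishes; pool += (1, 0, 2) = (6, 5, 9)


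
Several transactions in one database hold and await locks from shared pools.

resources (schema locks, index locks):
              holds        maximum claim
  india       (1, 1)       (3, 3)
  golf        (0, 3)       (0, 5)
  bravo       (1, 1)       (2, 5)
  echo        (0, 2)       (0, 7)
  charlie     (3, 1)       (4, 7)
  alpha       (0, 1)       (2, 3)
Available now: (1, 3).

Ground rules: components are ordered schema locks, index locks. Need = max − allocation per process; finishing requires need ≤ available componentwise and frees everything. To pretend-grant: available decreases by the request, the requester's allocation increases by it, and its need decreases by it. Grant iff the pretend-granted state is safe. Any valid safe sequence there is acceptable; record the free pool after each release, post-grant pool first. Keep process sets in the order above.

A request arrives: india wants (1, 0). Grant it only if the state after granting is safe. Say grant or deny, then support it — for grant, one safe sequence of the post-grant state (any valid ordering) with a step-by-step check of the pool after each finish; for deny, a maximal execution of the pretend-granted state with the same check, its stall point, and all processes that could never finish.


DENY — the pretend-granted state is unsafe.
Key observation: after golf, echo complete, (0, 8) is the best the pool ever gets, yet each leftover process wants more schema locks.
After a pretend grant, a maximal execution: golf, echo — then nothing else fits. Verifying each step:
  pool = (0, 3)
  golf needs (0, 2) <= (0, 3) -> finishes; pool += (0, 3) = (0, 6)
  echo needs (0, 5) <= (0, 6) -> finishes; pool += (0, 2) = (0, 8)
  blocked: india wants (1, 2), pool (0, 8) — not enough schema locks
  blocked: bravo wants (1, 4), pool (0, 8) — not enough schema locks
  blocked: charlie wants (1, 6), pool (0, 8) — not enough schema locks
  blocked: alpha wants (2, 2), pool (0, 8) — not enough schema locks
Processes that could never finish after the grant: india, bravo, charlie and alpha.


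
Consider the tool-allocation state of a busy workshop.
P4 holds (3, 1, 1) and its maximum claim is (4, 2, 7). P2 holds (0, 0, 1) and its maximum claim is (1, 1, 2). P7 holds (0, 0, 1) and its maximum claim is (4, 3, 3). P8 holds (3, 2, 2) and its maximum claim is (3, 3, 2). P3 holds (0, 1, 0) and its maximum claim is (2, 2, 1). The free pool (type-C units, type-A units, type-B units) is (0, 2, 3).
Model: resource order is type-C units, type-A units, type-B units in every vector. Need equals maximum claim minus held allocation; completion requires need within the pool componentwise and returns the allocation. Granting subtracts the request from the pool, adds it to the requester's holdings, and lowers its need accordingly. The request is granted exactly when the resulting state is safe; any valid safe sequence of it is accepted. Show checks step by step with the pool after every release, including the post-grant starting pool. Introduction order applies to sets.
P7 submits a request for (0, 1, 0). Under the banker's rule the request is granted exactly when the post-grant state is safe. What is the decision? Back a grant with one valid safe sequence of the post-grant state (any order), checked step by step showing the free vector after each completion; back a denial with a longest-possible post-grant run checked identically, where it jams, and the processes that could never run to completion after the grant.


GRANT. The post-grant state is safe; one safe sequence: P8, P2, P4, P7, P3.
Key observation: the transfer keeps a workable pool ((0, 1, 3)); P8 starts the safe sequence.
Step-by-step check of the post-grant state:
  pool = (0, 1, 3)
  P8 needs (0, 1, 0) <= (0, 1, 3) -> finishes; pool += (3, 2, 2) = (3, 3, 5)
  P2 needs (1, 1, 1) <= (3, 3, 5) -> finishes; pool += (0, 0, 1) = (3, 3, 6)
  P4 needs (1, 1, 6) <= (3, 3, 6) -> finishes; pool += (3, 1, 1) = (6, 4, 7)
  P7 needs (4, 2, 2) <= (6, 4, 7) -> finishes; pool += (0, 1, 1) = (6, 5, 8)
  P3 needs (2, 1, 1) <= (6, 5, 8) -> finishes; pool += (0, 1, 0) = (6, 6, 8)


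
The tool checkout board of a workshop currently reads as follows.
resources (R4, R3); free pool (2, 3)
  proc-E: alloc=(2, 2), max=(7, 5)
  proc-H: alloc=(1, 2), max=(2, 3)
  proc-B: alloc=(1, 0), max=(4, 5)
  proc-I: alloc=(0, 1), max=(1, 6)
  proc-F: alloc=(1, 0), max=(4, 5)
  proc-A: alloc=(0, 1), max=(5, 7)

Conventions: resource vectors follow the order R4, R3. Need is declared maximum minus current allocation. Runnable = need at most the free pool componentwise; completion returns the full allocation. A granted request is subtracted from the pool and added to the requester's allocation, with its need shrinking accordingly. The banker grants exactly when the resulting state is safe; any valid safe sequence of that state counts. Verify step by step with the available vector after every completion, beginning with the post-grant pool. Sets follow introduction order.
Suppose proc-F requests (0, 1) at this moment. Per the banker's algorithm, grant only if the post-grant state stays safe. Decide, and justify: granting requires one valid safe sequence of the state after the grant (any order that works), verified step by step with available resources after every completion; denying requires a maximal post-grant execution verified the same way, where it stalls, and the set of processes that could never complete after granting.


GRANT. The post-grant state is safe; one safe sequence: proc-H, proc-F, proc-B, proc-I, proc-A, proc-E.
Key observation: (2, 2) free after granting still covers proc-H first, and each release covers the next.
Step-by-step check of the post-grant state:
  pool = (2, 2)
  proc-H: need (1, 1) fits (2, 2); releases (1, 2), pool now (3, 4)
  proc-F: need (3, 4) fits (3, 4); releases (1, 1), pool now (4, 5)
  proc-B: need (3, 5) fits (4, 5); releases (1, 0), pool now (5, 5)
  proc-I: need (1, 5) fits (5, 5); releases (0, 1), pool now (5, 6)
  proc-A: need (5, 6) fits (5, 6); releases (0, 1), pool now (5, 7)
  proc-E: need (5, 3) fits (5, 7); releases (2, 2), pool now (7, 9)


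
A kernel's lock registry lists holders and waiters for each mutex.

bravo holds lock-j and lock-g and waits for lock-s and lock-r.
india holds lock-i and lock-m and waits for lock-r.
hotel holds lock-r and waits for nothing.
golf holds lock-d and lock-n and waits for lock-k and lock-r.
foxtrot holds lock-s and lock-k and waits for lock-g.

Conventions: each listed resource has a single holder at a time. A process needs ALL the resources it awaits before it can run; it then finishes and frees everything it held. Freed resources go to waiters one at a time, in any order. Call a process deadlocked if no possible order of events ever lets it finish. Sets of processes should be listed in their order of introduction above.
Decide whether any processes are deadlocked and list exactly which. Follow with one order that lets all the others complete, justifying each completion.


The deadlocked set is bravo, golf and foxtrot.
Key observation: along bravo -> foxtrot -> bravo, each member waits on what the next one holds — a deadlock; golf waits into the deadlock from upstream.
The rest can finish in the order hotel, india.
Step-by-step check:
  run hotel (it waits on nothing); releases lock-r
  india waits on lock-r — all released -> runs and releases lock-i and lock-m


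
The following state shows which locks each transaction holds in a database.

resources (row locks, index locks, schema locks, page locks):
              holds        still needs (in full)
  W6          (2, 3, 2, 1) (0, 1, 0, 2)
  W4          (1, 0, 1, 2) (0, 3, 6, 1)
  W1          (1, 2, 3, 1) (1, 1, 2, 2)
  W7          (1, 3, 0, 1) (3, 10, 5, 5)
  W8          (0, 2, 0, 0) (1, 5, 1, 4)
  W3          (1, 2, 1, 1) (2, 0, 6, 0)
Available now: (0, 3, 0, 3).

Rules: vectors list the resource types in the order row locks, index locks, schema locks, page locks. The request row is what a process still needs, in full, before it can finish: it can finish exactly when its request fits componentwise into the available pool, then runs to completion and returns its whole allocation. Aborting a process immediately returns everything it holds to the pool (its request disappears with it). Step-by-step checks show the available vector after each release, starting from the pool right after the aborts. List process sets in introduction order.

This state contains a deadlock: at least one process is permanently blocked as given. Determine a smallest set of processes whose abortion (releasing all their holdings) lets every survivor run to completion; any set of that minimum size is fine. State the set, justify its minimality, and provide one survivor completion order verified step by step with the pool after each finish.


Minimum abort set: W4.
Key observation: W3 could never have finished before the abort; with (1, 0, 1, 2) returned by W4, it fits at step 4.
No smaller set exists: with zero aborts the deadlock remains.
The survivors complete as W6, W1, W8, W3, W7. Verifying each step (starting from the post-abort pool):
  pool = (1, 3, 1, 5)
  run W6 (needs (0, 1, 0, 2), free (1, 3, 1, 5)); after release of (2, 3, 2, 1) the pool is (3, 6, 3, 6)
  run W1 (needs (1, 1, 2, 2), free (3, 6, 3, 6)); after release of (1, 2, 3, 1) the pool is (4, 8, 6, 7)
  run W8 (needs (1, 5, 1, 4), free (4, 8, 6, 7)); after release of (0, 2, 0, 0) the pool is (4, 10, 6, 7)
  run W3 (needs (2, 0, 6, 0), free (4, 10, 6, 7)); after release of (1, 2, 1, 1) the pool is (5, 12, 7, 8)
  run W7 (needs (3, 10, 5, 5), free (5, 12, 7, 8)); after release of (1, 3, 0, 1) the pool is (6, 15, 7, 9)


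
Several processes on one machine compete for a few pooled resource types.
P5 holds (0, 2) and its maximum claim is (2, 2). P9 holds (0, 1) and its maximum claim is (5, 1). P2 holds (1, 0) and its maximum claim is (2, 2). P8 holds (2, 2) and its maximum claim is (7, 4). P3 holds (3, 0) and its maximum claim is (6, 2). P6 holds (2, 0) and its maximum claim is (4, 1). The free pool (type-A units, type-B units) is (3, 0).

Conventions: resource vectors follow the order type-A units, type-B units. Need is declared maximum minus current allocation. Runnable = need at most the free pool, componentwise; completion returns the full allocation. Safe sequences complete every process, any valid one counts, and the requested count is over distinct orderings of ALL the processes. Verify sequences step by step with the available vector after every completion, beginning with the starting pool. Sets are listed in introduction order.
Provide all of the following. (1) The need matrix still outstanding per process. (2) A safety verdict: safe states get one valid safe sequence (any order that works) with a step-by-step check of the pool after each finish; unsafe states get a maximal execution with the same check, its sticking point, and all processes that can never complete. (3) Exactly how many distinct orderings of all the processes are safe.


(1) Remaining need (order type-A units, type-B units):
  P5: (2, 0)
  P9: (5, 0)
  P2: (1, 2)
  P8: (5, 2)
  P3: (3, 2)
  P6: (2, 1)
(2) The state is SAFE; one workable sequence: P5, P3, P6, P9, P2, P8.
Key observation: reading the order forward, P3 is the first process whose need (3, 2) meets the free pool (3, 2) exactly on a resource it requests.
Walking it through:
  pool = (3, 0)
  P5 needs (2, 0) <= (3, 0) -> finishes; pool += (0, 2) = (3, 2)
  P3 needs (3, 2) <= (3, 2) -> finishes; pool += (3, 0) = (6, 2)
  P6 needs (2, 1) <= (6, 2) -> finishes; pool += (2, 0) = (8, 2)
  P9 needs (5, 0) <= (8, 2) -> finishes; pool += (0, 1) = (8, 3)
  P2 needs (1, 2) <= (8, 3) -> finishes; pool += (1, 0) = (9, 3)
  P8 needs (5, 2) <= (9, 3) -> finishes; pool += (2, 2) = (11, 5)
(3) Precisely 60 of the possible complete orderings are safe sequences.


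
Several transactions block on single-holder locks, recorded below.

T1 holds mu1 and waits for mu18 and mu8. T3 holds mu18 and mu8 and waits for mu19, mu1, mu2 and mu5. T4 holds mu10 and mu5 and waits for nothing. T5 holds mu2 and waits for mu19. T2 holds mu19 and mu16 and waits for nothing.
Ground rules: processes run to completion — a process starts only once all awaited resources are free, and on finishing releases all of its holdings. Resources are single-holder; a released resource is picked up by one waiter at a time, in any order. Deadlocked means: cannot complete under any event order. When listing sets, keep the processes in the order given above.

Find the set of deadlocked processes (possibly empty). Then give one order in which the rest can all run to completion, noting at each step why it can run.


The deadlocked set is T1 and T3.
Key observation: the knot is the closed ring of waits T1 -> T3 -> T1; no other process is dragged down with it.
A valid finishing order for the others: T4, T2, T5.
Step-by-step check:
  T4 waits on nothing -> runs at once and releases mu10 and mu5
  T2 waits on nothing -> runs at once and releases mu19 and mu16
  run T5 (all its waits — mu19 — are resolved); releases mu2


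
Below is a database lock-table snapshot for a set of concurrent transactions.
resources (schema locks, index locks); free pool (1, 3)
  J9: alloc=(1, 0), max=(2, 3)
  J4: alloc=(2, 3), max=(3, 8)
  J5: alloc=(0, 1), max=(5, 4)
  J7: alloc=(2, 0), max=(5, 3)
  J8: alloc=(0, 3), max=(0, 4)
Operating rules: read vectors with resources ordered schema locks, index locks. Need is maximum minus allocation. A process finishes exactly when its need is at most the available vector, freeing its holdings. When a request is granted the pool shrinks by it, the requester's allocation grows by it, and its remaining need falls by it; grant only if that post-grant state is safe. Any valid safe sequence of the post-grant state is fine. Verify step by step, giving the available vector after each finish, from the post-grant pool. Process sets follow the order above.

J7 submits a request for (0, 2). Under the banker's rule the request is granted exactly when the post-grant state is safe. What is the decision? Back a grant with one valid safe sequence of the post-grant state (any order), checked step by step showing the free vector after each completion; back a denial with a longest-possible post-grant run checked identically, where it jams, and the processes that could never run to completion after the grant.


DENY — the pretend-granted state is unsafe.
Key observation: after J8, J9 the pool peaks at (2, 4), and each blocked process is short somewhere: J4 on index locks; J5 on schema locks; J7 on schema locks.
After a pretend grant, a maximal execution: J8, J9 — then nothing else fits. Walking it through:
  pool = (1, 1)
  run J8 (needs (0, 1), free (1, 1)); after release of (0, 3) the pool is (1, 4)
  run J9 (needs (1, 3), free (1, 4)); after release of (1, 0) the pool is (2, 4)
  J4 cannot run: need (1, 5) vs free (2, 4) (insufficient index locks)
  J5 cannot run: need (5, 3) vs free (2, 4) (insufficient schema locks)
  J7 cannot run: need (3, 1) vs free (2, 4) (insufficient schema locks)
Had the request been granted, J4, J5 and J7 could never finish.


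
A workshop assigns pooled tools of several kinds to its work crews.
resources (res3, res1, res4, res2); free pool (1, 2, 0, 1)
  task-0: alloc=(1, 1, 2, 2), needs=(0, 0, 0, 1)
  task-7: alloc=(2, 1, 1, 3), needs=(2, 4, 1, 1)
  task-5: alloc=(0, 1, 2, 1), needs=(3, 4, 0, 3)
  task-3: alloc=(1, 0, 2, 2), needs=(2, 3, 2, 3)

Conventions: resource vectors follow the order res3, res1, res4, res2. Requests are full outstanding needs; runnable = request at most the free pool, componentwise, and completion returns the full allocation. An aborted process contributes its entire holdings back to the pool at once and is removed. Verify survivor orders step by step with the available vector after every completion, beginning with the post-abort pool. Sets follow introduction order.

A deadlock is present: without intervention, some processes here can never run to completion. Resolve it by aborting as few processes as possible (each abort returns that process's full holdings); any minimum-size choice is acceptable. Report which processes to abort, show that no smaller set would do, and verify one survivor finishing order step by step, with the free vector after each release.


The answer: abort task-7.
Key observation: aborting task-7 returns (2, 1, 1, 3), and task-5 — hopeless before — runs at step 3 with the returned capacity in the pool.
Why nothing smaller works: aborting no one leaves the state deadlocked as given.
One survivor order: task-0, task-3, task-5. Verifying each step (post-abort pool first):
  pool = (3, 3, 1, 4)
  task-0: need (0, 0, 0, 1) fits (3, 3, 1, 4); releases (1, 1, 2, 2), pool now (4, 4, 3, 6)
  task-3: need (2, 3, 2, 3) fits (4, 4, 3, 6); releases (1, 0, 2, 2), pool now (5, 4, 5, 8)
  task-5: need (3, 4, 0, 3) fits (5, 4, 5, 8); releases (0, 1, 2, 1), pool now (5, 5, 7, 9)


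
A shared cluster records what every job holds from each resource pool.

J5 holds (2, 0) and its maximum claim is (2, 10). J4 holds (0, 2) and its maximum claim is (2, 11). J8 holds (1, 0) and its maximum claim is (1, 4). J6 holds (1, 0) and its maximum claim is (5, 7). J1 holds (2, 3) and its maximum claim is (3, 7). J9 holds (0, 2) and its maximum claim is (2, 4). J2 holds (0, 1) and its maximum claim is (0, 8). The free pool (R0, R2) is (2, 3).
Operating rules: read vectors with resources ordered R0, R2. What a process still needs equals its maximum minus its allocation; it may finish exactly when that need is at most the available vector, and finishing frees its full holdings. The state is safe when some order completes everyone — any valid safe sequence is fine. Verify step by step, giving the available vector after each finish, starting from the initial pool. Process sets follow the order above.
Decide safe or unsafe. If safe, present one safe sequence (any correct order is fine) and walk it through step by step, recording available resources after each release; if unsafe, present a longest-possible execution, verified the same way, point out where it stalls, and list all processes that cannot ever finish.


The state is SAFE; one workable sequence: J9, J1, J8, J2, J4, J6, J5.
Key observation: the first exact fit in this order is J9 — it needs (2, 2) with (2, 3) free, meeting a requested resource to the last unit.
Check, step by step:
  pool = (2, 3)
  J9: need (2, 2) fits (2, 3); releases (0, 2), pool now (2, 5)
  J1: need (1, 4) fits (2, 5); releases (2, 3), pool now (4, 8)
  J8: need (0, 4) fits (4, 8); releases (1, 0), pool now (5, 8)
  J2: need (0, 7) fits (5, 8); releases (0, 1), pool now (5, 9)
  J4: need (2, 9) fits (5, 9); releases (0, 2), pool now (5, 11)
  J6: need (4, 7) fits (5, 11); releases (1, 0), pool now (6, 11)
  J5: need (0, 10) fits (6, 11); releases (2, 0), pool now (8, 11)


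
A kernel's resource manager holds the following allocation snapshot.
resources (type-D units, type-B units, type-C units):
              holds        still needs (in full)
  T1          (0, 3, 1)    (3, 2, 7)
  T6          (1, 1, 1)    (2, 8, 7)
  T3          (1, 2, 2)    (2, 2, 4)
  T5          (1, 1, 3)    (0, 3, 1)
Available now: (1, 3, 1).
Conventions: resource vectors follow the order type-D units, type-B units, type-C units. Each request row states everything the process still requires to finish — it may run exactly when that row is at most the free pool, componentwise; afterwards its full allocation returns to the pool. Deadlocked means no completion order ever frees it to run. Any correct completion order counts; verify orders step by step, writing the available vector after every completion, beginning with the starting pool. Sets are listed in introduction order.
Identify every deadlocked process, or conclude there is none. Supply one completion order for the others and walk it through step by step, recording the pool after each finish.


Deadlocked set: T1 and T6.
Key observation: even finishing T5, T3 leaves just (3, 6, 6) free — too little type-C units for any of the remaining processes.
A valid finishing order for the others: T5, T3. Step-by-step check:
  pool = (1, 3, 1)
  T5: need (0, 3, 1) fits (1, 3, 1); releases (1, 1, 3), pool now (2, 4, 4)
  T3: need (2, 2, 4) fits (2, 4, 4); releases (1, 2, 2), pool now (3, 6, 6)
The blocked processes can never fit:
  T1 still needs (3, 2, 7) but only (3, 6, 6) is free — short on type-C units
  T6 still needs (2, 8, 7) but only (3, 6, 6) is free — short on type-B units and type-C units


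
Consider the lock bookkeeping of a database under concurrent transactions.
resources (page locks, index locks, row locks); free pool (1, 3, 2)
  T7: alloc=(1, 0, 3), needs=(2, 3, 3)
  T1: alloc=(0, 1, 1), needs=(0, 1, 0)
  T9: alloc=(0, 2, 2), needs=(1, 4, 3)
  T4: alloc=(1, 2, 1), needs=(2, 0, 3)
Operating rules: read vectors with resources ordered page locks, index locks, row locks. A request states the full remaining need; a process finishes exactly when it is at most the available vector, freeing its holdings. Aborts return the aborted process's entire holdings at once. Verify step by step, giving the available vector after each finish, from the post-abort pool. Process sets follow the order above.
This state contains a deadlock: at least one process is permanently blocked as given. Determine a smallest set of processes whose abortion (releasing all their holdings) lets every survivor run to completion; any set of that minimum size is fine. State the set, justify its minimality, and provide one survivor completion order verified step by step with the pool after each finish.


The answer: abort T7.
Key observation: T4 was stuck for good until T7 gave back (1, 0, 3); in the order shown it finishes at step 3.
Why nothing smaller works: aborting no one leaves the state deadlocked as given.
One survivor order: T1, T9, T4. Step-by-step check (post-abort pool first):
  pool = (2, 3, 5)
  T1: need (0, 1, 0) fits (2, 3, 5); releases (0, 1, 1), pool now (2, 4, 6)
  T9: need (1, 4, 3) fits (2, 4, 6); releases (0, 2, 2), pool now (2, 6, 8)
  T4: need (2, 0, 3) fits (2, 6, 8); releases (1, 2, 1), pool now (3, 8, 9)


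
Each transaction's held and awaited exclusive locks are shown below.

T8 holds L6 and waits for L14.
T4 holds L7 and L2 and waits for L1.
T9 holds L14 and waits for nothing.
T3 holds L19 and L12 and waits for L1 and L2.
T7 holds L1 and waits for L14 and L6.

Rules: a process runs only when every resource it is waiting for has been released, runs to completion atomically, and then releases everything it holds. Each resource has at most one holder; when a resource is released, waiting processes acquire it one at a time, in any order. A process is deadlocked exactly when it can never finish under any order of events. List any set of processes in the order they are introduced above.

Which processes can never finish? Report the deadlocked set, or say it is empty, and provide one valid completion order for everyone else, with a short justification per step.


The deadlocked set is empty.
Key observation: the waits form no ring: some process can always run, and its releases unblock the others one by one.
One completion order for the rest: T9, T8, T7, T4, T3.
Step-by-step check:
  T9: no waits; runs immediately, freeing L14
  run T8 (all its waits — L14 — are resolved); releases L6
  run T7 (all its waits — L14 and L6 — are resolved); releases L1
  run T4 (all its waits — L1 — are resolved); releases L7 and L2
  run T3 (all its waits — L1 and L2 — are resolved); releases L19 and L12


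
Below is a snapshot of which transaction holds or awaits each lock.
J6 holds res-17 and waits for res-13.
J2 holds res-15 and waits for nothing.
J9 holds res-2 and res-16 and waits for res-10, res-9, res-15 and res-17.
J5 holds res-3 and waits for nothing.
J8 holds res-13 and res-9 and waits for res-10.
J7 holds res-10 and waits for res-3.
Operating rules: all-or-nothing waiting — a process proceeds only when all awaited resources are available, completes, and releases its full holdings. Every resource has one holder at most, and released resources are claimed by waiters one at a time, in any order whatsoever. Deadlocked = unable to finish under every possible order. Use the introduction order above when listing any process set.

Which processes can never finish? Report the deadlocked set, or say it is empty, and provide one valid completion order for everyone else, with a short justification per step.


Nothing here is deadlocked.
Key observation: the wait graph is acyclic; completion cascades from the unblocked processes through everyone else.
A valid finishing order for the others: J5, J2, J7, J8, J6, J9.
Step-by-step check:
  J5: no waits; runs immediately, freeing res-3
  J2: no waits; runs immediately, freeing res-15
  J7 waits on res-3 — all released -> runs and releases res-10
  J8 waits on res-10 — all released -> runs and releases res-13 and res-9
  J6 waits on res-13 — all released -> runs and releases res-17
  J9 waits on res-10, res-9, res-15 and res-17 — all released -> runs and releases res-2 and res-16


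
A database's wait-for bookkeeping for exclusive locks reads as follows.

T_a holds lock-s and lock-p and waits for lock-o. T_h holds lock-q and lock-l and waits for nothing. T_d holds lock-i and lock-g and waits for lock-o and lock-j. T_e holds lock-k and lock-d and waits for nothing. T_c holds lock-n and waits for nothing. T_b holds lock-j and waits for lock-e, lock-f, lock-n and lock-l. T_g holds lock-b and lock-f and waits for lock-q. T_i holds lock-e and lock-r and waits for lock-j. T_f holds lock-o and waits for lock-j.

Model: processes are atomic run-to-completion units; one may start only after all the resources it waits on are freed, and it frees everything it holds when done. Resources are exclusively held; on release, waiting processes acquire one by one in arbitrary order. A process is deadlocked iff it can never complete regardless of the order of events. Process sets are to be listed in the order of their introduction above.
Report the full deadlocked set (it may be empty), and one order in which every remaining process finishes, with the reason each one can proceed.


Deadlocked set: T_a, T_d, T_b, T_i and T_f.
Key observation: the knot is the closed ring of waits T_b -> T_i -> T_b; T_a, T_d and T_f wait into the deadlock from upstream.
The rest can finish in the order T_e, T_h, T_c, T_g.
Step-by-step check:
  T_e waits on nothing -> runs at once and releases lock-k and lock-d
  T_h waits on nothing -> runs at once and releases lock-q and lock-l
  T_c waits on nothing -> runs at once and releases lock-n
  T_g waits on lock-q — all released -> runs and releases lock-b and lock-f


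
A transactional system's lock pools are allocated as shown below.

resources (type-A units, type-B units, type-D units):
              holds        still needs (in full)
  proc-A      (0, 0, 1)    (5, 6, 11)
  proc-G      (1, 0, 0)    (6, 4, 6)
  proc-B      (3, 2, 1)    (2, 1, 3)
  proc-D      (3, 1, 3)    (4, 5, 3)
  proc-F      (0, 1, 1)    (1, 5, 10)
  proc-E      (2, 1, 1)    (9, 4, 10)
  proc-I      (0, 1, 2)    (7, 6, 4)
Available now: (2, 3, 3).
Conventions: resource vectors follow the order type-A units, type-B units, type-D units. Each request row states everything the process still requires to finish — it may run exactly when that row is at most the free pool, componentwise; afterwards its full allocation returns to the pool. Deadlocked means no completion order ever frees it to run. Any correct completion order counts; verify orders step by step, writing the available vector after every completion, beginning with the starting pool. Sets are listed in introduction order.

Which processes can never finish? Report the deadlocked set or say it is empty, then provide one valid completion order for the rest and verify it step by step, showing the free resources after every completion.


Deadlocked: proc-A, proc-F and proc-E.
Key observation: type-D units is the bottleneck — with proc-B, proc-D, proc-G, proc-I done the pool holds (9, 7, 9), short of every remaining need.
The rest can finish in the order proc-B, proc-D, proc-G, proc-I. Verifying each step:
  pool = (2, 3, 3)
  proc-B: need (2, 1, 3) fits (2, 3, 3); releases (3, 2, 1), pool now (5, 5, 4)
  proc-D: need (4, 5, 3) fits (5, 5, 4); releases (3, 1, 3), pool now (8, 6, 7)
  proc-G: need (6, 4, 6) fits (8, 6, 7); releases (1, 0, 0), pool now (9, 6, 7)
  proc-I: need (7, 6, 4) fits (9, 6, 7); releases (0, 1, 2), pool now (9, 7, 9)
None of the blocked processes ever fits:
  proc-A cannot run: need (5, 6, 11) vs free (9, 7, 9) (insufficient type-D units)
  proc-F cannot run: need (1, 5, 10) vs free (9, 7, 9) (insufficient type-D units)
  proc-E cannot run: need (9, 4, 10) vs free (9, 7, 9) (insufficient type-D units)


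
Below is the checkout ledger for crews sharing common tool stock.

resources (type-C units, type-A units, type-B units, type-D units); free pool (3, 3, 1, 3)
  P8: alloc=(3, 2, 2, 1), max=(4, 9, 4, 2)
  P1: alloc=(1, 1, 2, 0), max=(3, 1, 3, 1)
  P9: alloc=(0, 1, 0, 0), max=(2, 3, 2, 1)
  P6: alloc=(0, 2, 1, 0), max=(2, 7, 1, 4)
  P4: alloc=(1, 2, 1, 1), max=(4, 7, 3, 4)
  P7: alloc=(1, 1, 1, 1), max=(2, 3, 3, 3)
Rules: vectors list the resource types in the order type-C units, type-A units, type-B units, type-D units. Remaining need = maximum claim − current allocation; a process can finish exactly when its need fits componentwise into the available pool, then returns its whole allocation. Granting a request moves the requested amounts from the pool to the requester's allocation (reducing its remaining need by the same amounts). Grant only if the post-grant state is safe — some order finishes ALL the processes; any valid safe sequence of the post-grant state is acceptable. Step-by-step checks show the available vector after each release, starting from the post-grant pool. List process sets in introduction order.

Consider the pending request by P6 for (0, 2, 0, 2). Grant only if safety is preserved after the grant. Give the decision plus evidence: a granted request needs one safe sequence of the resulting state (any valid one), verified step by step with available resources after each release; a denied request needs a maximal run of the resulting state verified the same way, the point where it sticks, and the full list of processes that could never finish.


DENY: after the grant no complete ordering would exist.
Key observation: after P1, P9 the pool peaks at (4, 3, 3, 1), and each blocked process is short somewhere: P8 on type-A units; P6 on type-D units; P4 on type-A units, type-D units; P7 on type-D units.
After a pretend grant, a maximal execution: P1, P9 — then nothing else fits. Walking it through:
  pool = (3, 1, 1, 1)
  P1 needs (2, 0, 1, 1) <= (3, 1, 1, 1) -> finishes; pool += (1, 1, 2, 0) = (4, 2, 3, 1)
  P9 needs (2, 2, 2, 1) <= (4, 2, 3, 1) -> finishes; pool += (0, 1, 0, 0) = (4, 3, 3, 1)
  P8 still needs (1, 7, 2, 1) but only (4, 3, 3, 1) is free — short on type-A units
  P6 still needs (2, 3, 0, 2) but only (4, 3, 3, 1) is free — short on type-D units
  P4 still needs (3, 5, 2, 3) but only (4, 3, 3, 1) is free — short on type-A units and type-D units
  P7 still needs (1, 2, 2, 2) but only (4, 3, 3, 1) is free — short on type-D units
Processes that could never finish after the grant: P8, P6, P4 and P7.
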